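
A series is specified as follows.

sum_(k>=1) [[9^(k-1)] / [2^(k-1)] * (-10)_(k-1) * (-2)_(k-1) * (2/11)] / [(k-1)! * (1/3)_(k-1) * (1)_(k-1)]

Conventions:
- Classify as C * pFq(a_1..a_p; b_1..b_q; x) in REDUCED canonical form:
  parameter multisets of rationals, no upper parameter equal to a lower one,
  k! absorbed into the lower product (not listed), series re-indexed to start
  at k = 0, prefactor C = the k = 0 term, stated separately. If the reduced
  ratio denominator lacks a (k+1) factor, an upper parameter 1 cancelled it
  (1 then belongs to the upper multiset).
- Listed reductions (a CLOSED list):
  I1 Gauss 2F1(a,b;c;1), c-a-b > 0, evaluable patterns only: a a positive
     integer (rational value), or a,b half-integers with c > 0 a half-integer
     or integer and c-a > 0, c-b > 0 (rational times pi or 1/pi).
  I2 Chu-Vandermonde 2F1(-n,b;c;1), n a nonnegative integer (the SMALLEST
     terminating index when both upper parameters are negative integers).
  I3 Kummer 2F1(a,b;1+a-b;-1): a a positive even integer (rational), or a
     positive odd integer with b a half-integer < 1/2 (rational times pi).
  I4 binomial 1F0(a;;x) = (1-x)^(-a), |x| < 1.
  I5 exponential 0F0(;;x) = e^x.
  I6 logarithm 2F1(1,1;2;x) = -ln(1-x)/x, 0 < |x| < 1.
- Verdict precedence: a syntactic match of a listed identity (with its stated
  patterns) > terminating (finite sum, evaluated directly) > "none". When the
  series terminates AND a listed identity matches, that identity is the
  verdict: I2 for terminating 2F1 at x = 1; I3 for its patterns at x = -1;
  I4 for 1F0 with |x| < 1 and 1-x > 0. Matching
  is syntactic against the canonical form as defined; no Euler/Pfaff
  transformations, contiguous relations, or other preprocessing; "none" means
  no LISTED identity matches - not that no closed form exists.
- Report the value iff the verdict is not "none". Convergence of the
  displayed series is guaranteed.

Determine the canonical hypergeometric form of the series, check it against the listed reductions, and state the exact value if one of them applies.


This is 2/11 * 2F2(-10, -2; 1/3, 1; 9/2) in reduced canonical form. Verdict: terminating at k = 2: the factor (-2)_k kills every later term; summing the 3 survivors is exact. Hence: 37141/88.

First insight: x = (9/2) and the two k-th powers (C = 2/11) combine into one argument.
Term ratio: r(k) = (9/2) * (k-10) (k-2) / [(k+1/3) (k+1) (k+1)] ; factor over Q: parameters, x = (9/2), and C = 2/11.


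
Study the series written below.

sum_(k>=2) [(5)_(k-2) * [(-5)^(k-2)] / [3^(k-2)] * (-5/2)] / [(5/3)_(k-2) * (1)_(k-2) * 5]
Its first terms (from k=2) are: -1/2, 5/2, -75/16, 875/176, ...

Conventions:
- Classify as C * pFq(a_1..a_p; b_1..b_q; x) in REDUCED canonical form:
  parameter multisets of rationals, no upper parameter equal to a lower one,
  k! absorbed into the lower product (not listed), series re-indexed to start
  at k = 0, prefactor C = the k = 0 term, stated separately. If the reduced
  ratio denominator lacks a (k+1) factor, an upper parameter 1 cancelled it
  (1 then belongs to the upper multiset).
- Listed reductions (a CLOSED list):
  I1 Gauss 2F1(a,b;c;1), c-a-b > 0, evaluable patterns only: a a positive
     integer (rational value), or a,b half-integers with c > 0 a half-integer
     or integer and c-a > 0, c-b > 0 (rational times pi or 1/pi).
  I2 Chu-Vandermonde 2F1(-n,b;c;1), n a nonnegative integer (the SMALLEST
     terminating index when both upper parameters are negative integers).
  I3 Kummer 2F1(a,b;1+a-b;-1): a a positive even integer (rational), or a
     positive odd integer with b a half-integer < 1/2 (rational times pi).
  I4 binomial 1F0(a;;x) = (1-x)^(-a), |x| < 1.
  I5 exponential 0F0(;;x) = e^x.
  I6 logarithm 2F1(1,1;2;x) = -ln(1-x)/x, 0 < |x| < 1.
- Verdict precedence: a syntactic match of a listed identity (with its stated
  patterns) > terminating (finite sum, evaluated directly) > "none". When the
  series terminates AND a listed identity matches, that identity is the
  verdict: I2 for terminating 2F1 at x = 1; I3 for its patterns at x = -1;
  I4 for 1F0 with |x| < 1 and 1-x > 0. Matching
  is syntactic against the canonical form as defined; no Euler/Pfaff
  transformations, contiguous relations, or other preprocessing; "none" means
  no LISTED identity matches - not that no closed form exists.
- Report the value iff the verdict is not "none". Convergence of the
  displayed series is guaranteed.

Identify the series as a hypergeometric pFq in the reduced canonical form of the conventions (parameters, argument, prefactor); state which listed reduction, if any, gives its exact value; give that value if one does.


At argument -5/3: a 1F1 with upper {5}, lower {5/3}, scaled by C = -1/2. Verdict: none. No listed pattern accepts 1F1(5; 5/3; -5/3).

The tell: with t_0 = -1/2, the two geometric factors (prefactor -1/2) combine into one argument.
Ratio: r(k) = (-5/3) * (k+5) / [(k+5/3) (k+1)] - rational in k. x = (-5/3); t_0 = -1/2; negate the roots.


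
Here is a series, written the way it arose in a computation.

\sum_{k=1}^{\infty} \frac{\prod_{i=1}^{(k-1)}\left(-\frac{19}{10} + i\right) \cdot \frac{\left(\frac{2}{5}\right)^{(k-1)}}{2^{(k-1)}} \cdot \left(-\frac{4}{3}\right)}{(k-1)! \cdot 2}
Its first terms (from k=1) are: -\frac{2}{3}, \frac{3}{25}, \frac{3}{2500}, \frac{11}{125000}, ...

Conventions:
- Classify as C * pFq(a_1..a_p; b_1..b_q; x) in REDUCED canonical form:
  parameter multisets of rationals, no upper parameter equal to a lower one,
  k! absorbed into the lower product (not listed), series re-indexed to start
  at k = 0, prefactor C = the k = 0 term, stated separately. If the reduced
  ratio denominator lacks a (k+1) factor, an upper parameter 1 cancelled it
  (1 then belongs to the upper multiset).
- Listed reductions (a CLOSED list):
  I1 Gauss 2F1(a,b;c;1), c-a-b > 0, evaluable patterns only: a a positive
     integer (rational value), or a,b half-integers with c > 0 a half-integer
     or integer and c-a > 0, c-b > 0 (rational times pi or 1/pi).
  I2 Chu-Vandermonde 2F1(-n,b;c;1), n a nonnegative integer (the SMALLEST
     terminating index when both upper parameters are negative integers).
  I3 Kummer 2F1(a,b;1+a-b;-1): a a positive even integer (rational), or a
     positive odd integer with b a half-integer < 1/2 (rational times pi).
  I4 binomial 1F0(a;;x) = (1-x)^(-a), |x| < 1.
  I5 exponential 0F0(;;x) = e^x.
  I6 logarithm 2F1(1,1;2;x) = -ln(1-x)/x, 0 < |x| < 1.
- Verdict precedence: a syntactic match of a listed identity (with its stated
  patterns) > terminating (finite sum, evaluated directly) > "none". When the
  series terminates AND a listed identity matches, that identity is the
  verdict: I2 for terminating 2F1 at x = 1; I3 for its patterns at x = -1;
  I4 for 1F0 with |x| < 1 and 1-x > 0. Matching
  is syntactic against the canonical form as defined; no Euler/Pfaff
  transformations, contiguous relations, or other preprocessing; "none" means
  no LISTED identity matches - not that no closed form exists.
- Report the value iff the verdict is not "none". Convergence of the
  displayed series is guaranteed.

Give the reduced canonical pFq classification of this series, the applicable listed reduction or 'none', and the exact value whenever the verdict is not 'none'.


At argument \frac{1}{5}: a 1F0 with upper {-\frac{9}{10}}, lower {-}, scaled by C = -\frac{2}{3}. Verdict: binomial (I4) fires (the 1F0 binomial series: exponent 9/10, x = \frac{1}{5}). Exact value: \left(-\frac{2}{3}\right) \cdot \left(\frac{4}{5}\right)^{\frac{9}{10}}.

Structural cue: x = \frac{1}{5} and the running product (prefactor -2/3) telescopes to a rising factorial.
Adjacent-term ratio: r(k) = \frac{1}{5} * (k-\frac{9}{10}) / [(k+1)] - rational in k. x = \frac{1}{5}; t_0 = -\frac{2}{3}; negate the roots.


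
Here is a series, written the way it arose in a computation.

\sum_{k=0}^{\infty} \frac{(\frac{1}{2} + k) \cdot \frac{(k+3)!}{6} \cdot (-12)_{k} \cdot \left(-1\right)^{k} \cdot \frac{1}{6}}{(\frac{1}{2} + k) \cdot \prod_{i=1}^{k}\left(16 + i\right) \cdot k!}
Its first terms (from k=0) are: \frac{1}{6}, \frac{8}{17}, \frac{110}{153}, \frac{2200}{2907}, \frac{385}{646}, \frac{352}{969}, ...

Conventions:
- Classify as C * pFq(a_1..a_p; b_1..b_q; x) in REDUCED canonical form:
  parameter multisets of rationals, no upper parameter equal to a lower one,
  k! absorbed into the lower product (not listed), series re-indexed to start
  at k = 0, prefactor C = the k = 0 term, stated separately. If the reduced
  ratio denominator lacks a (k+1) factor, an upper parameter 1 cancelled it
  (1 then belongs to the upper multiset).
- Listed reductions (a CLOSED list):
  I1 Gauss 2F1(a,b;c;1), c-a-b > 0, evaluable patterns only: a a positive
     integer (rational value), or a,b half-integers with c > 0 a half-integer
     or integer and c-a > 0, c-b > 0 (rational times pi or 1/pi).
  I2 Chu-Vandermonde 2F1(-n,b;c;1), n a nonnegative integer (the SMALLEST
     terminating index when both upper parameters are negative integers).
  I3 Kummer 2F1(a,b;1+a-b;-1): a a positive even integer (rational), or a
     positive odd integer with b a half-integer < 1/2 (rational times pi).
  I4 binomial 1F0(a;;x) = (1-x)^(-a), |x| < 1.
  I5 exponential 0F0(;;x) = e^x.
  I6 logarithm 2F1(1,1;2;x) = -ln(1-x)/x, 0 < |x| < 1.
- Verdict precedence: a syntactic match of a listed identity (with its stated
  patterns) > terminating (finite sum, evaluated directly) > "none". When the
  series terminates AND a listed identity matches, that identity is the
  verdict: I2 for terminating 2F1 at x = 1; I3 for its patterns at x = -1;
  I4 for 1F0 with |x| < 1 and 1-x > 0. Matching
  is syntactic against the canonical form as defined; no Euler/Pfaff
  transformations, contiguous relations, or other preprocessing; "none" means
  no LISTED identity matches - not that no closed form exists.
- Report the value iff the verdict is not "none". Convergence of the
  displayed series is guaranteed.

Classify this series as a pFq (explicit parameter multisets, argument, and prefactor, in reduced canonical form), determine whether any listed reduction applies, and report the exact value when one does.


Key step: with t_0 = \frac{1}{6}, the factorial ratio (C = 1/6) (k+a-1)!/(a-1)! is a rising factorial (a)_k.
Term ratio: r(k) = -1 * (k-12) (k+4) / [(k+17) (k+1)] - rational; roots negated = parameters, x = -1, C = \frac{1}{6}.

At argument -1: a 2F1 with upper {-12, 4}, lower {17}, scaled by C = \frac{1}{6}. Verdict (x = -1): the Kummer evaluation I3 applies (x = -1; c = 17 equals 1+a-b for upper {-12, 4}: listed pattern). Sum: \frac{10}{3}.


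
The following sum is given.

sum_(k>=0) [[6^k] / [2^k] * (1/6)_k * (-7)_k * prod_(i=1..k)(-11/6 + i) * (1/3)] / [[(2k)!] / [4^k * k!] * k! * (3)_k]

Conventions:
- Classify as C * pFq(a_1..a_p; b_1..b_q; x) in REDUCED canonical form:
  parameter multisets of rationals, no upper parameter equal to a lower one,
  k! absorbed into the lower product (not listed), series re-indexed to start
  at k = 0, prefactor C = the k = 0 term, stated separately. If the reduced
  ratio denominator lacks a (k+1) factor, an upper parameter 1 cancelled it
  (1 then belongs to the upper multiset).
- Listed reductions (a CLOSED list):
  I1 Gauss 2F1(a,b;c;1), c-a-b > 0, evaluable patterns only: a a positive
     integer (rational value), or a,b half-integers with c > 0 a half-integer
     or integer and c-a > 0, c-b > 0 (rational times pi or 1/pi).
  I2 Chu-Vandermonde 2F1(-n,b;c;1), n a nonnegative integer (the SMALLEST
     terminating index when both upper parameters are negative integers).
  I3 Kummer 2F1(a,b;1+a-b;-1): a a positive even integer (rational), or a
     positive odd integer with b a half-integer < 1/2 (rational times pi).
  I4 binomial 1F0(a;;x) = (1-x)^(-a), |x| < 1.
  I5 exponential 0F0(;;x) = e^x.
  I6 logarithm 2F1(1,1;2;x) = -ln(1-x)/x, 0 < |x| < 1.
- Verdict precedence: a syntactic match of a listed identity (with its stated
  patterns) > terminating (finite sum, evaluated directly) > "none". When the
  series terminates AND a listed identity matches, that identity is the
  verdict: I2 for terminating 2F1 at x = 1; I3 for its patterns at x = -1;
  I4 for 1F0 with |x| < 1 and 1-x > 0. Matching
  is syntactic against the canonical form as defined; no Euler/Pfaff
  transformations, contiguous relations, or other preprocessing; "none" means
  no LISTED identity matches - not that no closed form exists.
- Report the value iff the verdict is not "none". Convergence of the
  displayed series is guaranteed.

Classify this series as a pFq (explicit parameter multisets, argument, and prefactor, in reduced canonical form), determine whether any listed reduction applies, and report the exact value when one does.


Canonical form: C = 1/3 times 3F2 with upper {-7, -5/6, 1/6}, lower {1/2, 3}, x = 3. Verdict: terminating. (-7)_k vanishes past k = 7, leaving a 8-term sum, computed directly. Its exact value is 1143675360503/1293008707584.

First insight: t_0 = 1/3 here, and the running product (C = 1/3) telescopes to a rising factorial.
Consecutive-term ratio: r(k) = 3 * (k-7) (k-5/6) (k+1/6) / [(k+1/2) (k+3) (k+1)] - poly over poly, x = 3 from leading terms; C = 1/3 at k = 0.


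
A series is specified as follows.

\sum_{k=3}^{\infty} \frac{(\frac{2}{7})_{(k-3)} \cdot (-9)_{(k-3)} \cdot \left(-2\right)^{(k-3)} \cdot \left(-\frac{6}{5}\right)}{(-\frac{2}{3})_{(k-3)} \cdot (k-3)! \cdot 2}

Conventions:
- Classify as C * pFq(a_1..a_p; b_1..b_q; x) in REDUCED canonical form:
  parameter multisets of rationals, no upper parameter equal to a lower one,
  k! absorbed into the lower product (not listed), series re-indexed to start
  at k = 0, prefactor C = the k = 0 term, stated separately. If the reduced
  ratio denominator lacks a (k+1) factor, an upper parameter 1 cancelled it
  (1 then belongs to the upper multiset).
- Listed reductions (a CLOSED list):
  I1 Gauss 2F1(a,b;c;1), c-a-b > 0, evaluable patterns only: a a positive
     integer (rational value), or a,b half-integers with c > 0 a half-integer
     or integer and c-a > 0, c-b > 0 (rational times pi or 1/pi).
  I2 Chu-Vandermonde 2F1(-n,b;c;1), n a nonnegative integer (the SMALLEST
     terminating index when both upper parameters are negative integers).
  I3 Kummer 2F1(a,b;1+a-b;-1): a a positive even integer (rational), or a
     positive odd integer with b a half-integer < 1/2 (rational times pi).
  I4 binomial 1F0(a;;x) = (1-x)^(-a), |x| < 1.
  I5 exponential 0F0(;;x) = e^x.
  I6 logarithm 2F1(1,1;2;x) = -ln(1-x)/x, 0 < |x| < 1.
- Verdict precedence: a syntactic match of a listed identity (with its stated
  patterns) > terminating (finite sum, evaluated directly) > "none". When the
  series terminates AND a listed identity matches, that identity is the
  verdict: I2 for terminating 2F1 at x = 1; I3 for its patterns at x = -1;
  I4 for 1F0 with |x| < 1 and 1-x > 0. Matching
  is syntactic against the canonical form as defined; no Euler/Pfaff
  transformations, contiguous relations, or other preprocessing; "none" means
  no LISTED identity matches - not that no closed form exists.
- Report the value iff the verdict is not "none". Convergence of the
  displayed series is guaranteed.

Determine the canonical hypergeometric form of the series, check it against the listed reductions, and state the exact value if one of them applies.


With C = -\frac{3}{5}: the canonical form is 2F1(-9, \frac{2}{7}; -\frac{2}{3}; -2). Verdict: terminating. With -9 upstairs the series is a 10-term polynomial sum; evaluated term by term. Value: \frac{5147871085057017}{69771386503}.

Key observation: from the first term -\frac{3}{5}: the constant factors (C = -3/5, x = -2) combine into one prefactor.
Term ratio: r(k) = -2 * (k-9) (k+\frac{2}{7}) / [(k-\frac{2}{3}) (k+1)] - rational in k, leading ratio -2; with t_0 = -\frac{3}{5}, classification follows.


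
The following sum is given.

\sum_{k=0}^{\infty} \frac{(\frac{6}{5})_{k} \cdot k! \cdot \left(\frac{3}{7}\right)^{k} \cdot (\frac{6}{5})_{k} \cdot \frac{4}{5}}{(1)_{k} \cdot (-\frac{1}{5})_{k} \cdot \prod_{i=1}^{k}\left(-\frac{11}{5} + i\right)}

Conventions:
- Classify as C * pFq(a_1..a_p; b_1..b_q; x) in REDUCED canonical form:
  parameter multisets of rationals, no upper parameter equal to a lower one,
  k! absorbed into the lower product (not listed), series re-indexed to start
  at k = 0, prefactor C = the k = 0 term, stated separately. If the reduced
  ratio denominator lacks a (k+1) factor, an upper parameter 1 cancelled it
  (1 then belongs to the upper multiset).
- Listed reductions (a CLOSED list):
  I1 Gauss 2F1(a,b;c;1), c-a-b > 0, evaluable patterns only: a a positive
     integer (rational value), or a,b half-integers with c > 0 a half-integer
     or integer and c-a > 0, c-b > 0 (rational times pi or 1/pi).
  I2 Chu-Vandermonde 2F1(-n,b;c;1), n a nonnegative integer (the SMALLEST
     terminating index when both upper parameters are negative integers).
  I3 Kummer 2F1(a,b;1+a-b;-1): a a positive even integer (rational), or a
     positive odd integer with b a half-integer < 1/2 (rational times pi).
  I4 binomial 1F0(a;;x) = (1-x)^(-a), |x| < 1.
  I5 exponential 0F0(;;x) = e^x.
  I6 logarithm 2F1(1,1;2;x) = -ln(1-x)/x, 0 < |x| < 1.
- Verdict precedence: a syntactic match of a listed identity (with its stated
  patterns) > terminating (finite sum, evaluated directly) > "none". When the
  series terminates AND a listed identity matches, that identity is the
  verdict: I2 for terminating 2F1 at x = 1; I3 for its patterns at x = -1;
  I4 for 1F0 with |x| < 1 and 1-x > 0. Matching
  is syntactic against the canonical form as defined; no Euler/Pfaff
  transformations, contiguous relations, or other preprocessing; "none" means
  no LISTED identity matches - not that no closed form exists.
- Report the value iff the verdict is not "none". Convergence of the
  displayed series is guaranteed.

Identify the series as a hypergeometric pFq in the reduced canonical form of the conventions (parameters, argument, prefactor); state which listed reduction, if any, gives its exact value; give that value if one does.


Structural cue: with t_0 = \frac{4}{5}, the lower running product (prefactor 4/5) is a rising factorial.
Term ratio: r(k) = \frac{3}{7} * (k+1) (k+\frac{6}{5}) (k+\frac{6}{5}) / [(k-\frac{6}{5}) (k-\frac{1}{5}) (k+1)] - rational in k. x = \frac{3}{7}; t_0 = \frac{4}{5}; negate the roots.

Canonical form: C = \frac{4}{5} times 3F2 with upper {1, \frac{6}{5}, \frac{6}{5}}, lower {-\frac{6}{5}, -\frac{1}{5}}, x = \frac{3}{7}. Verdict: none (x = \frac{3}{7}): each listed identity misses the multisets {1, \frac{6}{5}, \frac{6}{5}} ; {-\frac{6}{5}, -\frac{1}{5}}.


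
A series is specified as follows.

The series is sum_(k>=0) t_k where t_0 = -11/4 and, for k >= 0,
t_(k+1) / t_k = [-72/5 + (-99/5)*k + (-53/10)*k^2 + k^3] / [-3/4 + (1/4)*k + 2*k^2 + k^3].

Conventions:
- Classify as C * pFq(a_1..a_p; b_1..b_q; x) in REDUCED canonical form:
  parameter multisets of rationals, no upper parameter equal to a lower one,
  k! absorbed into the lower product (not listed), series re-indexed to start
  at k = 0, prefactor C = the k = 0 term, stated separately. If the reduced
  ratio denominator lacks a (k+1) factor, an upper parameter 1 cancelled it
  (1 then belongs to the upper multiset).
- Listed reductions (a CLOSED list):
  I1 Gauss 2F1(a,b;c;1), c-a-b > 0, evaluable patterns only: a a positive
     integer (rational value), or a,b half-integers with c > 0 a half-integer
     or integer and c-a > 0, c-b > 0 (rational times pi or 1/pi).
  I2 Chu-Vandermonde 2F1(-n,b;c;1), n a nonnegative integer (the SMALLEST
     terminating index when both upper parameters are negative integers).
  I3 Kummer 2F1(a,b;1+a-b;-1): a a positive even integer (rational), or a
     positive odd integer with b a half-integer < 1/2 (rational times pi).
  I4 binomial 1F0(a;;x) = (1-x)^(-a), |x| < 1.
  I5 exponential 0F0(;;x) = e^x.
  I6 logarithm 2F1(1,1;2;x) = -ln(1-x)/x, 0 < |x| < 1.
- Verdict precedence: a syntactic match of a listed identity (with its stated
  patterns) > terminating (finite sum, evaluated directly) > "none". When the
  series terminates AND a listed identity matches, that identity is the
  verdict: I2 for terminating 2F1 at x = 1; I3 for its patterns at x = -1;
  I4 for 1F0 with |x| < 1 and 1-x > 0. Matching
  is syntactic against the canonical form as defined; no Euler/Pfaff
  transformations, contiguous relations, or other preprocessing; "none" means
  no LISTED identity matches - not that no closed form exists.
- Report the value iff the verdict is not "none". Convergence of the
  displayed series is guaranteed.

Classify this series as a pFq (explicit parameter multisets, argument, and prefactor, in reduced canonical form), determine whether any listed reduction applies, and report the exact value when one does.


Classification (C = -11/4): 2F1 with upper {-8, 6/5}, lower {-1/2}, argument x = 1. Verdict: Chu-Vandermonde (I2) fires (terminating 2F1 at x = 1 with n = 8, b = 6/5, c = -1/2). Hence: 9801979/23437500.

First insight: t_0 being -11/4, cancel k + 3/2 from the displayed ratio first; then prefactor -11/4.
Consecutive-term ratio: r(k) = 1 * (k-8) (k+6/5) / [(k-1/2) (k+1)] - poly over poly, x = 1 from leading terms; C = -11/4 at k = 0.


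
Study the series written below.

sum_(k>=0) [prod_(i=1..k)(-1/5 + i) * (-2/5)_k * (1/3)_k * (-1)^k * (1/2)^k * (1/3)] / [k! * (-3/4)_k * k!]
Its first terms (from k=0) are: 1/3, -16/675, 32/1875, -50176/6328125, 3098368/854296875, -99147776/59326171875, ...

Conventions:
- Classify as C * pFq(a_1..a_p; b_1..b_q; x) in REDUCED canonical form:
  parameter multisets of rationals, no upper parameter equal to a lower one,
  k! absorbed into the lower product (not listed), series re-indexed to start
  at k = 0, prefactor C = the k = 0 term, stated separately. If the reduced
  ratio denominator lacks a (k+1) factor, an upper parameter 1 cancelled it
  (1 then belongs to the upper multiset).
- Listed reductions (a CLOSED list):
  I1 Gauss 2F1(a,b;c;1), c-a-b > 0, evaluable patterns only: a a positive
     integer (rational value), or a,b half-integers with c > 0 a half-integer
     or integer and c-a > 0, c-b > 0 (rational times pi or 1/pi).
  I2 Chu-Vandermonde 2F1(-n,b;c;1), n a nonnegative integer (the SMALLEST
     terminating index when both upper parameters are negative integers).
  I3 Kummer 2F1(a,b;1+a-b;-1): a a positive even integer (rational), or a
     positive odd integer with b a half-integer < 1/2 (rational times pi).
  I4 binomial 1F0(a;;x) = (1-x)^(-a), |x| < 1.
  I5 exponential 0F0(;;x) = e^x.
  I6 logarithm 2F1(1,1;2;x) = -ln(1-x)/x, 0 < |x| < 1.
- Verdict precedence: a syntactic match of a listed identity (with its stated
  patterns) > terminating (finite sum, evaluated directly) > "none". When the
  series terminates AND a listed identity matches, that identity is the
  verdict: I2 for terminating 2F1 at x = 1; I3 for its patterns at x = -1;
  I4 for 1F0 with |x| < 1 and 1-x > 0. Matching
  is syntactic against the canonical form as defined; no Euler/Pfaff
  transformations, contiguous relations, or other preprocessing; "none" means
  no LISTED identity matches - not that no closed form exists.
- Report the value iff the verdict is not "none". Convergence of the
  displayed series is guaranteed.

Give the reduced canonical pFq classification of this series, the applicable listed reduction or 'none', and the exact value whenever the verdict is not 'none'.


First insight: x = (-1/2) and the (-1)^k factor (C = 1/3, x = -1/2) folds into the argument's sign.
Adjacent-term ratio: r(k) = (-1/2) * (k-2/5) (k+1/3) (k+4/5) / [(k-3/4) (k+1) (k+1)] ; factor over Q: parameters, x = (-1/2), and C = 1/3.

Prefactor 1/3, argument -1/2: 3F2 with upper {-2/5, 1/3, 4/5} over lower {-3/4, 1}. Verdict: none (x = -1/2): each listed identity misses the multisets {-2/5, 1/3, 4/5} ; {-3/4, 1}.


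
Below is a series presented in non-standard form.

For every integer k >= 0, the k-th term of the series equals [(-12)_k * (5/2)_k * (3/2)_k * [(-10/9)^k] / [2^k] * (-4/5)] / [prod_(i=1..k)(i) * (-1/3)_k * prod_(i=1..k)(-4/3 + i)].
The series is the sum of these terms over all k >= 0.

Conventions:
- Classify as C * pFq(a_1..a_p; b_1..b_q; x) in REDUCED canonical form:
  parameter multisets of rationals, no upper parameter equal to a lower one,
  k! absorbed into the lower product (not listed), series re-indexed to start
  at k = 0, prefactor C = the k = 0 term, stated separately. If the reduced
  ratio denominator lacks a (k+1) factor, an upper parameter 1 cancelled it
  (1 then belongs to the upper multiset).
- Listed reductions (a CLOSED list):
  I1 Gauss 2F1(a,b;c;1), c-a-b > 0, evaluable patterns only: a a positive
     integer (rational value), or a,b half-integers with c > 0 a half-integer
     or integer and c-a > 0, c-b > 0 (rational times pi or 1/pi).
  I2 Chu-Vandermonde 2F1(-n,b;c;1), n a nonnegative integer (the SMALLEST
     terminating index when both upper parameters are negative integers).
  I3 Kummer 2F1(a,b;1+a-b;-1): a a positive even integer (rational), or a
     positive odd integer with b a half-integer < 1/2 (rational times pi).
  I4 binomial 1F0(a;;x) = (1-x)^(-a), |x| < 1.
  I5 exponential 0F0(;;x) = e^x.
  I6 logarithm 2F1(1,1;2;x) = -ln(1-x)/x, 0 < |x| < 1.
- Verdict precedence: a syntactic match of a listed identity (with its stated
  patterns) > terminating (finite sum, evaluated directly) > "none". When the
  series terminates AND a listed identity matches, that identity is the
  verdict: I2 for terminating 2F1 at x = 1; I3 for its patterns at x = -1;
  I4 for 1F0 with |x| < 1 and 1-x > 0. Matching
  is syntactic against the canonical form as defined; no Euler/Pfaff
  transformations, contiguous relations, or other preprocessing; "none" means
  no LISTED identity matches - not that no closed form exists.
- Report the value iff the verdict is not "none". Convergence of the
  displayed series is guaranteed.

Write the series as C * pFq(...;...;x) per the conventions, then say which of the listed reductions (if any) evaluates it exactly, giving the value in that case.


Prefactor -4/5, argument -5/9: 3F2 with upper {-12, 3/2, 5/2} over lower {-1/3, -1/3}. Verdict: terminating. (-12)_k vanishes past k = 12, leaving a 13-term sum, computed directly. Exact value: -70852952331272437737610879337/10644135277675298160640.

Key observation: t_0 = -4/5 here, and the product of the first k integers (C = -4/5) is k!.
Adjacent-term ratio: r(k) = (-5/9) * (k-12) (k+3/2) (k+5/2) / [(k-1/3) (k-1/3) (k+1)] - rational in k, leading ratio (-5/9); with t_0 = -4/5, classification follows.


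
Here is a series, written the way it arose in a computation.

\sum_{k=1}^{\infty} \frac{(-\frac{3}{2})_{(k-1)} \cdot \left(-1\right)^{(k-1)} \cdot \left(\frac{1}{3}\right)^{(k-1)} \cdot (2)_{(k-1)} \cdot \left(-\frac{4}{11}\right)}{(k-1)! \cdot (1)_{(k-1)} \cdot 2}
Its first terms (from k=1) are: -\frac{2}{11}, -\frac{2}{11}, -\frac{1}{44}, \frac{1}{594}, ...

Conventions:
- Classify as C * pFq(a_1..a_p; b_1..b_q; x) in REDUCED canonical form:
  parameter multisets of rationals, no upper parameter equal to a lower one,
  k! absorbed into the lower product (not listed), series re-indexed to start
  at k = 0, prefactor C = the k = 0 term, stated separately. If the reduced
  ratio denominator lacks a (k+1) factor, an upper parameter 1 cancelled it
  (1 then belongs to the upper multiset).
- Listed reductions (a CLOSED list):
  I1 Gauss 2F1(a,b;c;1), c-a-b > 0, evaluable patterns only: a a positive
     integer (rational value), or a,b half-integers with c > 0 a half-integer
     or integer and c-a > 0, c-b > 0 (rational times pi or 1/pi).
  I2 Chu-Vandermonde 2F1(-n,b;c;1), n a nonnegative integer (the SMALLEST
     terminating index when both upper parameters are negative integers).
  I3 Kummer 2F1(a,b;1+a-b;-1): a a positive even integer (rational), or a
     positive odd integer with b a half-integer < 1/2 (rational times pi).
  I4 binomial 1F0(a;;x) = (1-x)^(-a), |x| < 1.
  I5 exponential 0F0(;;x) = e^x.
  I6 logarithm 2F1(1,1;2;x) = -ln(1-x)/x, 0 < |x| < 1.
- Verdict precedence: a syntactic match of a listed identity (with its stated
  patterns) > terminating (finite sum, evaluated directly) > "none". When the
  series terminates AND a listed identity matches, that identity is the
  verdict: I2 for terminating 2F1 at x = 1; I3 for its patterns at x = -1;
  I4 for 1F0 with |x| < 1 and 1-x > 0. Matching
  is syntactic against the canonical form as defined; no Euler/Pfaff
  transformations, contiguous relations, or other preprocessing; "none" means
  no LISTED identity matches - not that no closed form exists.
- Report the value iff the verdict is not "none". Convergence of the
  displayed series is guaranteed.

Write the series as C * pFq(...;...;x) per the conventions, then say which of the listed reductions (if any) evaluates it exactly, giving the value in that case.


This is -\frac{2}{11} * 2F1(-\frac{3}{2}, 2; 1; -\frac{1}{3}) in reduced canonical form. Verdict: no listed reduction: x = -\frac{1}{3} and upper {-\frac{3}{2}, 2} fail every I1-I6 pattern.

The tell: from the first term -\frac{2}{11}: the constant factors (prefactor -2/11) combine into one prefactor.
Step ratio: r(k) = -\frac{1}{3} * (k-\frac{3}{2}) (k+2) / [(k+1) (k+1)] - rational; roots negated = parameters, x = -\frac{1}{3}, C = -\frac{2}{11}.


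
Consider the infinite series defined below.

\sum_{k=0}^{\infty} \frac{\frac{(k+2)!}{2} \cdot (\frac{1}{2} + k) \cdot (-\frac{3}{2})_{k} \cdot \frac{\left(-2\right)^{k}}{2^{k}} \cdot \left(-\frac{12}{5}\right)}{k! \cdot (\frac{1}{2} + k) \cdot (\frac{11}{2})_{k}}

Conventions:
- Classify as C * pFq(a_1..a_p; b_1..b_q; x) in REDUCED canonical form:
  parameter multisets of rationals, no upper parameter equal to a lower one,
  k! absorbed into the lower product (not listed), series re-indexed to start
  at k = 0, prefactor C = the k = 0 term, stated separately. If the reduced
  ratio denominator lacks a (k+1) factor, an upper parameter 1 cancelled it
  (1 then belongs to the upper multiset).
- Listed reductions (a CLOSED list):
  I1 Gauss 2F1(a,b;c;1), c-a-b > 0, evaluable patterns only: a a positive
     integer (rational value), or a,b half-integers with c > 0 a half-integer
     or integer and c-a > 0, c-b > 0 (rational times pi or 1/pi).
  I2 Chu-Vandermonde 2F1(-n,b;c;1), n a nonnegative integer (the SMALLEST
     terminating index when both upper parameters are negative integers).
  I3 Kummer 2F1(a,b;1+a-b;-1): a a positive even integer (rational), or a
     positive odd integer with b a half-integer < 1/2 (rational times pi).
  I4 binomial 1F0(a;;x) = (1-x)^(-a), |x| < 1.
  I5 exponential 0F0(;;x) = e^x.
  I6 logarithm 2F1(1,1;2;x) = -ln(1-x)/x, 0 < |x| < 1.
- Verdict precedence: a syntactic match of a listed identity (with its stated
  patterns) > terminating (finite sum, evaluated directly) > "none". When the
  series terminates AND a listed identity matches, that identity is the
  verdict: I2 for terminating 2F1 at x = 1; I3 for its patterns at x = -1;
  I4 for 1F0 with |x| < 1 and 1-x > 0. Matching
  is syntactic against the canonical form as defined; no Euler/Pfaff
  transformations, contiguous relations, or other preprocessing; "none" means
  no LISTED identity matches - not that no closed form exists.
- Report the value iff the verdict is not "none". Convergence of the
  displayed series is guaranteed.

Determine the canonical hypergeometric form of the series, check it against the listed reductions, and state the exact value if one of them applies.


At argument -1: a 2F1 with upper {-\frac{3}{2}, 3}, lower {\frac{11}{2}}, scaled by C = -\frac{12}{5}. Verdict: Kummer (I3) fires (x = -1; c = \frac{11}{2} equals 1+a-b for upper {-\frac{3}{2}, 3}: listed pattern). Sum: \left(-\frac{189}{128}\right) \cdot \pi.

Key step: from the first term -\frac{12}{5}: the two k-th powers (C = -12/5, x = -1) combine into one argument.
Adjacent-term ratio: r(k) = -1 * (k-\frac{3}{2}) (k+3) / [(k+\frac{11}{2}) (k+1)] ; factor over Q: parameters, x = -1, and C = -\frac{12}{5}.


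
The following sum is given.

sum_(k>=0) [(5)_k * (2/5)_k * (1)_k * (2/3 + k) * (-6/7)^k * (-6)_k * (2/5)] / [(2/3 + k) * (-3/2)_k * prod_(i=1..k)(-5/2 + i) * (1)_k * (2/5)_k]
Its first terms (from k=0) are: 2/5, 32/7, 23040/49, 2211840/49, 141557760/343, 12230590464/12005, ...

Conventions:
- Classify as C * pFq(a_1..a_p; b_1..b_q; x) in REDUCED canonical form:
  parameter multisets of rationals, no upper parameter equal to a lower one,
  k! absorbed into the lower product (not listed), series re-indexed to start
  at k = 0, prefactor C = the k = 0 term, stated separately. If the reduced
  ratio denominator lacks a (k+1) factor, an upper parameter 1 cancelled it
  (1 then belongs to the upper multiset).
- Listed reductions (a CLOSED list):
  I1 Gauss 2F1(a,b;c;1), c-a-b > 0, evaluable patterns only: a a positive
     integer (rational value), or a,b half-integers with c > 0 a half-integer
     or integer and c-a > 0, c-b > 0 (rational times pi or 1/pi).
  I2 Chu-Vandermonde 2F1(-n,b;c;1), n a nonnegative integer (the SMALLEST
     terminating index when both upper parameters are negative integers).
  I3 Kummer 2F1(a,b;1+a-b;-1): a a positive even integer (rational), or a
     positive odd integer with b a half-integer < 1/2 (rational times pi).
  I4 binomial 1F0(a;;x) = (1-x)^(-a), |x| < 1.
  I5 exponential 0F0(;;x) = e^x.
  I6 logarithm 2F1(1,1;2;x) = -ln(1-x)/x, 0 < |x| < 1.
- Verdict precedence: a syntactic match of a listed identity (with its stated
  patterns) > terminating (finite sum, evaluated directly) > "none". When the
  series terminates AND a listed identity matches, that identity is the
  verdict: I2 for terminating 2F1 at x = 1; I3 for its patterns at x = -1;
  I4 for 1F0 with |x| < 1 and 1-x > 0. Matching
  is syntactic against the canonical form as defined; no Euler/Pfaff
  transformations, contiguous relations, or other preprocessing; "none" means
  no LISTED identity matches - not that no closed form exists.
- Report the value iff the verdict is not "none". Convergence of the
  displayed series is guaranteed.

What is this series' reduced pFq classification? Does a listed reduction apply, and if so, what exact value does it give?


The tell: from the first term 2/5: (1)_k (C = 2/5) is k! itself.
Consecutive-term ratio: r(k) = (-6/7) * (k-6) (k+1) (k+5) / [(k-3/2) (k-3/2) (k+1)] ; factor over Q: parameters, x = (-6/7), and C = 2/5.

With C = 2/5: the canonical form is 3F2(-6, 1, 5; -3/2, -3/2; -6/7). Verdict: terminating - upper -6 stops the sum at k = 6; the 7 terms are added exactly. Value: 9017663761038/4117715.


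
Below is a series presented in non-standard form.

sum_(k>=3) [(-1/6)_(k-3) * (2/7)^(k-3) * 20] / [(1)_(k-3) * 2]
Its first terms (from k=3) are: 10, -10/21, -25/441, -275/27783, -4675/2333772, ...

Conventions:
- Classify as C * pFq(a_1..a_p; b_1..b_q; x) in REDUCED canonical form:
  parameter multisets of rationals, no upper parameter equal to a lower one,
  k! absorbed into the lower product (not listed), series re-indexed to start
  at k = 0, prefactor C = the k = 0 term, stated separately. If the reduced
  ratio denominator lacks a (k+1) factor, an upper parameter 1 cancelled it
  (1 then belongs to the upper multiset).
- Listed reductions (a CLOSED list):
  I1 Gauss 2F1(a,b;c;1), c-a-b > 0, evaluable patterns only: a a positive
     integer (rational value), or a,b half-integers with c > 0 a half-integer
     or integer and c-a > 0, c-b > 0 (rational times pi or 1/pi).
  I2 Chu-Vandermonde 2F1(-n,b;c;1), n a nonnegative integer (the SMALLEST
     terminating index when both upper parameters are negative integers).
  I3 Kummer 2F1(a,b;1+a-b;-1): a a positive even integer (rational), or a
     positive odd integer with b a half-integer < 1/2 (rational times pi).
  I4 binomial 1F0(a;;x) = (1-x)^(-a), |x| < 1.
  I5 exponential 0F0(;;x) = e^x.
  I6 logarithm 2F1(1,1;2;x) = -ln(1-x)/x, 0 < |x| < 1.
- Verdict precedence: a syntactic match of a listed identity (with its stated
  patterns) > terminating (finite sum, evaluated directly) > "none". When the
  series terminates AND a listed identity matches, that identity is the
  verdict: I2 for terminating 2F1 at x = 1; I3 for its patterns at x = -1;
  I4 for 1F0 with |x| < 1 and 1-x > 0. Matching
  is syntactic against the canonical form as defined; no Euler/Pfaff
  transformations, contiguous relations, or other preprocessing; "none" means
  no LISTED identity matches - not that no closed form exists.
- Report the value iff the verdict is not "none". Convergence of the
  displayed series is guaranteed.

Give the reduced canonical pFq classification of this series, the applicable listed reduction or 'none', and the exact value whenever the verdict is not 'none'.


With C = 10: the canonical form is 1F0(-1/6; -; 2/7). Verdict at x = 2/7: the I4 binomial reduction matches (the 1F0 binomial series: exponent 1/6, x = 2/7). Sum: 10 * (5/7)^(1/6).

First insight: x = (2/7) and (1)_k (C = 10, x = 2/7) is k! itself.
Consecutive-term ratio: r(k) = (2/7) * (k-1/6) / [(k+1)] - rational in k. x = (2/7); t_0 = 10; negate the roots.


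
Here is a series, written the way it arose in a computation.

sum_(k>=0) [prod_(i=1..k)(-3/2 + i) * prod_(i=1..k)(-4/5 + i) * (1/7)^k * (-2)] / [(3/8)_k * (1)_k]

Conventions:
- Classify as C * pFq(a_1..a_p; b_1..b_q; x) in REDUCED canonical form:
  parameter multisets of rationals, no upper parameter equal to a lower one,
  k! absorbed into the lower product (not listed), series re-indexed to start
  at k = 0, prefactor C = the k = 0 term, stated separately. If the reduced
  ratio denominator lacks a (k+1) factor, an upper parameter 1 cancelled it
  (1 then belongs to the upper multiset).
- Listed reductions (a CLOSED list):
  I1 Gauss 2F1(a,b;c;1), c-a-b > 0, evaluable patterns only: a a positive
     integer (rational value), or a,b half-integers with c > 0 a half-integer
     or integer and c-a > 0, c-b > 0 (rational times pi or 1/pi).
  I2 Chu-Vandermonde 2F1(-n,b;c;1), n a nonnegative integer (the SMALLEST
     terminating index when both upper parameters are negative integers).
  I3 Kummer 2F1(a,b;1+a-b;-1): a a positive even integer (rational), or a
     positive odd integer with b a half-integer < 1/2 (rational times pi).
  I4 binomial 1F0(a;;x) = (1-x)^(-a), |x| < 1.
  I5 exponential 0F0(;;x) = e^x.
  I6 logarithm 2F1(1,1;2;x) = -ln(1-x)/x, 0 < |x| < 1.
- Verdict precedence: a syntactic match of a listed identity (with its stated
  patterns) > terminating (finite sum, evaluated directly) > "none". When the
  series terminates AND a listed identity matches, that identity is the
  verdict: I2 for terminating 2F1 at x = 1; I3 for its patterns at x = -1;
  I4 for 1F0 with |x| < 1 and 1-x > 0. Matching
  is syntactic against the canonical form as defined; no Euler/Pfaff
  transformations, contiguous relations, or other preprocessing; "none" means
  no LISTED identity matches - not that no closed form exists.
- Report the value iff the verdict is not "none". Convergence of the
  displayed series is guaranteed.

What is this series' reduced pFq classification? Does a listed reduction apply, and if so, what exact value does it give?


This is -2 * 2F1(-1/2, 1/5; 3/8; 1/7) in reduced canonical form. Verdict: none. No listed pattern accepts 2F1(-1/2, 1/5; 3/8; 1/7).

Structural cue: t_0 being -2, the running product (C = -2, x = 1/7) telescopes to a rising factorial.
Ratio: r(k) = (1/7) * (k-1/2) (k+1/5) / [(k+3/8) (k+1)] - rational; roots negated = parameters, x = (1/7), C = -2.


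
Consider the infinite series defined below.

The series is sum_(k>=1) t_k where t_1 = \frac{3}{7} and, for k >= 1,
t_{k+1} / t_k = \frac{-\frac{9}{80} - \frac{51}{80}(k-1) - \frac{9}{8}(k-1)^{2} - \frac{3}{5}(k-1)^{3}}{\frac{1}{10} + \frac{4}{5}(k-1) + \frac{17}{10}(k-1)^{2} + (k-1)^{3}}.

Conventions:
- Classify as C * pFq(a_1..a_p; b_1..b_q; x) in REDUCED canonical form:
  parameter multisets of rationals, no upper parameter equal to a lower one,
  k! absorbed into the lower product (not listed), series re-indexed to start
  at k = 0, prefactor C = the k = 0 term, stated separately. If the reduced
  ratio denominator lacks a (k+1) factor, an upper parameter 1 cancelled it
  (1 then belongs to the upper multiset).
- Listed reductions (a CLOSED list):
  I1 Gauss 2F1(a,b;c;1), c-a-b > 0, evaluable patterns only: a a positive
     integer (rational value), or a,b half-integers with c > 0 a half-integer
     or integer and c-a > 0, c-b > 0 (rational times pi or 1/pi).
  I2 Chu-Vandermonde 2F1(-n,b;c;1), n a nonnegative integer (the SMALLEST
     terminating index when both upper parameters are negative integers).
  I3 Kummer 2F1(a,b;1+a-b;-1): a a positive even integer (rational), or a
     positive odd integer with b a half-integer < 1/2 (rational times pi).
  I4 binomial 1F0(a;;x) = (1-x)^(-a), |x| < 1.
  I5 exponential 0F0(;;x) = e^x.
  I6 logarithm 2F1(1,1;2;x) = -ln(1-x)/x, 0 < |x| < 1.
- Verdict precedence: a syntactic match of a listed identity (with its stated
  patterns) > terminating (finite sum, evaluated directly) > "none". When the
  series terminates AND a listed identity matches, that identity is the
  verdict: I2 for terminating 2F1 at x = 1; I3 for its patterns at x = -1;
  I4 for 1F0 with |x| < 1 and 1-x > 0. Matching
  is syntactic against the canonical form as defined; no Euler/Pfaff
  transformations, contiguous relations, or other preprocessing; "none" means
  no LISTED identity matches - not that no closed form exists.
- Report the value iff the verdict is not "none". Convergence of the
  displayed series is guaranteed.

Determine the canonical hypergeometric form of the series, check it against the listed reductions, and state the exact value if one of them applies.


Reduced: x = -\frac{3}{5}, 2F1, upper = {\frac{3}{8}, 1}, lower = {\frac{1}{5}}, C = \frac{3}{7}. Verdict: no listed reduction: x = -\frac{3}{5} and upper {\frac{3}{8}, 1} fail every I1-I6 pattern.

Structural cue: t_0 = \frac{3}{7} here, and the ratio is unreduced: k + 1/2 divides both sides (prefactor 3/7).
Adjacent-term ratio: r(k) = -\frac{3}{5} * (k+\frac{3}{8}) (k+1) / [(k+\frac{1}{5}) (k+1)] - rational in k. x = -\frac{3}{5}; t_0 = \frac{3}{7}; negate the roots.
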